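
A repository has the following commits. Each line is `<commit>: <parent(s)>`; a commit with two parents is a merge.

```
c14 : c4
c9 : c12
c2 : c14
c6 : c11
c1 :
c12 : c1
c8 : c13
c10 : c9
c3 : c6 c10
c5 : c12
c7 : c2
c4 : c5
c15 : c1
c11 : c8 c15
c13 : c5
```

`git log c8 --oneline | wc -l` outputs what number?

5

Walking parent pointers from c8: reachable set = {c1, c12, c13, c5, c8}.
That is 5 commits.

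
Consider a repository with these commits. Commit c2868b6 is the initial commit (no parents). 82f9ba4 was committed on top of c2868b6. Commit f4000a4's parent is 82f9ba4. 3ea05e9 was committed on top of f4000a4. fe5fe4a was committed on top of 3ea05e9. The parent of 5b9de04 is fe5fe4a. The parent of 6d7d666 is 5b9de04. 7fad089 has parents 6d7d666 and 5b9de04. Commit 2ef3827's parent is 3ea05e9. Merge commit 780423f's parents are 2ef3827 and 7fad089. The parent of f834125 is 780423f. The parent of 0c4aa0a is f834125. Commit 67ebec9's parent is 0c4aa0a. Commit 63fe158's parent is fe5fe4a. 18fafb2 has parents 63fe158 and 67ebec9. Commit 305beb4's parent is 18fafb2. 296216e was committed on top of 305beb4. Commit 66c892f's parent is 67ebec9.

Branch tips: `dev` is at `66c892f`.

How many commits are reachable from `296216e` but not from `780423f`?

7

Reachable from 296216e: {0c4aa0a, 18fafb2, 296216e, 2ef3827, 305beb4, 3ea05e9, 5b9de04, 63fe158, 67ebec9, 6d7d666, 780423f, 7fad089, 82f9ba4, c2868b6, f4000a4, f834125, fe5fe4a}.
Reachable from 780423f: {2ef3827, 3ea05e9, 5b9de04, 6d7d666, 780423f, 7fad089, 82f9ba4, c2868b6, f4000a4, fe5fe4a}.
In 296216e's history but not 780423f's: {0c4aa0a, 18fafb2, 296216e, 305beb4, 63fe158, 67ebec9, f834125} — 7 commits.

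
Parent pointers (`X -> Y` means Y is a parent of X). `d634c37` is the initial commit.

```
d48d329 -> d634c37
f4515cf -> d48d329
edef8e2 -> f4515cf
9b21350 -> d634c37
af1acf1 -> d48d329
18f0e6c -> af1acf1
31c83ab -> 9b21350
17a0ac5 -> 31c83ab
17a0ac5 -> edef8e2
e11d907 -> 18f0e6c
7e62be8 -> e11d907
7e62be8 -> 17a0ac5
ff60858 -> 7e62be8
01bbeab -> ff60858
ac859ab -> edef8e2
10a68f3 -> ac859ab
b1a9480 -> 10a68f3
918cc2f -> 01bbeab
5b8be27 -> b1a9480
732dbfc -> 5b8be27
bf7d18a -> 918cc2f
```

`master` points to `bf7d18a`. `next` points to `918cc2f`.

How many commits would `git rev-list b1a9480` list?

7

Walking parent pointers from b1a9480: reachable set = {10a68f3, ac859ab, b1a9480, d48d329, d634c37, edef8e2, f4515cf}.
That is 7 commits.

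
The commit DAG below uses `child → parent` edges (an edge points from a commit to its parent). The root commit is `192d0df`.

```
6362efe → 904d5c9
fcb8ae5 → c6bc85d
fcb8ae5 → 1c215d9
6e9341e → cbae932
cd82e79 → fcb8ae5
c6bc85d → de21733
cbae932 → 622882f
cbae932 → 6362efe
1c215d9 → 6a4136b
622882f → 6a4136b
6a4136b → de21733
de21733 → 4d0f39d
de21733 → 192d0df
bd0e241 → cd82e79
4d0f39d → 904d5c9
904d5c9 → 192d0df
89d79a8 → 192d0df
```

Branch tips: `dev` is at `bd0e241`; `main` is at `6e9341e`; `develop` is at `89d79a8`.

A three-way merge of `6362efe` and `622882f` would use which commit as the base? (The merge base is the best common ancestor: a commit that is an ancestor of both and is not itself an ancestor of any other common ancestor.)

Ancestors of 6362efe: {192d0df, 6362efe, 904d5c9}.
Ancestors of 622882f: {192d0df, 4d0f39d, 622882f, 6a4136b, 904d5c9, de21733}.
Common ancestors: {192d0df, 904d5c9}.
Among these, 904d5c9 is not an ancestor of any other common ancestor — it is the merge base.

904d5c9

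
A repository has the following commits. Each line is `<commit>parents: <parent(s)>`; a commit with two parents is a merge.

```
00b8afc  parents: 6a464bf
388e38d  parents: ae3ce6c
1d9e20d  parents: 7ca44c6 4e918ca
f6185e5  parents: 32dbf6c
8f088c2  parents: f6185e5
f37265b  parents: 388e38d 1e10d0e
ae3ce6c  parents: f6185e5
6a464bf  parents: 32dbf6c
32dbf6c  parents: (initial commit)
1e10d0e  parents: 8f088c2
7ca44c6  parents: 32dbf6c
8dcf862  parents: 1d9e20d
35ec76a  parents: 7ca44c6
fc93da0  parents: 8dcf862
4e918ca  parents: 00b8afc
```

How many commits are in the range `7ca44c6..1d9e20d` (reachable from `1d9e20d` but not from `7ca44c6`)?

Reachable from 1d9e20d: {00b8afc, 1d9e20d, 32dbf6c, 4e918ca, 6a464bf, 7ca44c6}.
Reachable from 7ca44c6: {32dbf6c, 7ca44c6}.
In 1d9e20d's history but not 7ca44c6's: {00b8afc, 1d9e20d, 4e918ca, 6a464bf} — 4 commits.

4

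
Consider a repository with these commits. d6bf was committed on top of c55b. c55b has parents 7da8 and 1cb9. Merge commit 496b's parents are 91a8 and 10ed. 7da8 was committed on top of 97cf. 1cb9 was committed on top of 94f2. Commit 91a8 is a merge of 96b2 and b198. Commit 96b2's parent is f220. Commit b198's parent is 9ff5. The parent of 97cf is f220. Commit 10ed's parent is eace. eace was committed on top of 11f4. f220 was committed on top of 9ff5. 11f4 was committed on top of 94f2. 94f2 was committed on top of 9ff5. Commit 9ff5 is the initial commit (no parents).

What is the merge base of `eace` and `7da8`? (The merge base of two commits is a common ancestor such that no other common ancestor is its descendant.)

9ff5

Ancestors of eace: {11f4, 94f2, 9ff5, eace}.
Ancestors of 7da8: {7da8, 97cf, 9ff5, f220}.
Common ancestors: {9ff5}.
The only common ancestor is 9ff5, so it is the merge base.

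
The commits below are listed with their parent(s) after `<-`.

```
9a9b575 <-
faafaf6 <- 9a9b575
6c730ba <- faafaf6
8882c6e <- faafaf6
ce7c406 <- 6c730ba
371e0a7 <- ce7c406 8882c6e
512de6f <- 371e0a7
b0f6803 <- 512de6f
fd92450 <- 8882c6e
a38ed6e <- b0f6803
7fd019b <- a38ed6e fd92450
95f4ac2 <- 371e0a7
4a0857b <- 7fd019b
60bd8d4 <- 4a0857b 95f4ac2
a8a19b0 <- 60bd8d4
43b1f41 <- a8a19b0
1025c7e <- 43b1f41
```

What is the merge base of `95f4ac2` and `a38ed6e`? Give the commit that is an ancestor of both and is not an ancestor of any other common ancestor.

Ancestors of 95f4ac2: {371e0a7, 6c730ba, 8882c6e, 95f4ac2, 9a9b575, ce7c406, faafaf6}.
Ancestors of a38ed6e: {371e0a7, 512de6f, 6c730ba, 8882c6e, 9a9b575, a38ed6e, b0f6803, ce7c406, faafaf6}.
Common ancestors: {371e0a7, 6c730ba, 8882c6e, 9a9b575, ce7c406, faafaf6}.
Among these, 371e0a7 is not an ancestor of any other common ancestor — it is the merge base.

371e0a7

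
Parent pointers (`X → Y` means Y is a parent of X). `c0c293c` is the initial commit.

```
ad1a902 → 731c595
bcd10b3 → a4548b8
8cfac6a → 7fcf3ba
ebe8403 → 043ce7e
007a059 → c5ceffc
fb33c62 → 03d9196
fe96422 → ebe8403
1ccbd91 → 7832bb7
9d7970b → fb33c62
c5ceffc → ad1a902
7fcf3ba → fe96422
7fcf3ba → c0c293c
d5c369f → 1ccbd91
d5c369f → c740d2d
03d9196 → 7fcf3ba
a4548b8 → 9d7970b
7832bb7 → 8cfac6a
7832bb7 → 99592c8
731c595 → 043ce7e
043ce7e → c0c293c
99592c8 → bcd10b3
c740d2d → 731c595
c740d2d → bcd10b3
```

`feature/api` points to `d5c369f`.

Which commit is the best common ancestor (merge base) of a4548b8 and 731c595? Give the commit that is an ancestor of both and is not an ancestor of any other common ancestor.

Ancestors of a4548b8: {03d9196, 043ce7e, 7fcf3ba, 9d7970b, a4548b8, c0c293c, ebe8403, fb33c62, fe96422}.
Ancestors of 731c595: {043ce7e, 731c595, c0c293c}.
Common ancestors: {043ce7e, c0c293c}.
Among these, 043ce7e is not an ancestor of any other common ancestor — it is the merge base.

043ce7e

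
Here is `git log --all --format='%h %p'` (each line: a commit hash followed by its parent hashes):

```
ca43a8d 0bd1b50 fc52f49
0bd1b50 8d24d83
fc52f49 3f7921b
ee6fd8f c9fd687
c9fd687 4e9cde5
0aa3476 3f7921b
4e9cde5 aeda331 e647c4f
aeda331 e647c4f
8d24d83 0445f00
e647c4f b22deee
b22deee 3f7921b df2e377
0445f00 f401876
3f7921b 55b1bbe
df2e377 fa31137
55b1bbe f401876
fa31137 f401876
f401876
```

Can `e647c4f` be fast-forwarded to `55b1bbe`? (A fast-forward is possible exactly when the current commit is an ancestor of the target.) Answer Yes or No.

No

A fast-forward from e647c4f to 55b1bbe is possible iff e647c4f is an ancestor of 55b1bbe.
Ancestors of 55b1bbe: {55b1bbe, f401876}.
e647c4f is not among them, so fast-forward is not possible.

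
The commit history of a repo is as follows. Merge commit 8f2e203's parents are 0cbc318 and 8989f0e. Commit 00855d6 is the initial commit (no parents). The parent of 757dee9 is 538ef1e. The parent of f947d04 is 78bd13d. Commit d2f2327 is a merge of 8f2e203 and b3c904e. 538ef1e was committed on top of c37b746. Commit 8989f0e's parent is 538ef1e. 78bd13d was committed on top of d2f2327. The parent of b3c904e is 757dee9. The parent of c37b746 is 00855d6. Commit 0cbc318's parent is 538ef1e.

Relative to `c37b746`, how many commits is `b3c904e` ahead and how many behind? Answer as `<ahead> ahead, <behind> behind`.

Reachable from b3c904e: {00855d6, 538ef1e, 757dee9, b3c904e, c37b746}.
Reachable from c37b746: {00855d6, c37b746}.
Only in b3c904e's history (ahead): {538ef1e, 757dee9, b3c904e} — 3.
Only in c37b746's history (behind): {} — 0.

3 ahead, 0 behind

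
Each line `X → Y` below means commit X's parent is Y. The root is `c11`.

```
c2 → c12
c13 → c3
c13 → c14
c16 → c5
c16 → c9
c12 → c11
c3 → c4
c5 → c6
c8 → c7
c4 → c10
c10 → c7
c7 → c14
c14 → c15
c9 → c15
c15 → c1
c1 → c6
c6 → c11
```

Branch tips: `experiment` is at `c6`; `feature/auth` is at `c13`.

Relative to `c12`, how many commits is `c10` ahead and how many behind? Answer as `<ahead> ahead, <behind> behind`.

6 ahead, 1 behind

Reachable from c10: {c1, c10, c11, c14, c15, c6, c7}.
Reachable from c12: {c11, c12}.
Only in c10's history (ahead): {c1, c10, c14, c15, c6, c7} — 6.
Only in c12's history (behind): {c12} — 1.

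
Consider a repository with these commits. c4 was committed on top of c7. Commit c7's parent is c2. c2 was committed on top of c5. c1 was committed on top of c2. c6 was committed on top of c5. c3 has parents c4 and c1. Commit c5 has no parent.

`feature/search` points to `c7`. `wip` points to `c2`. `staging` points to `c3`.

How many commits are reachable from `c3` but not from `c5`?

5

Reachable from c3: {c1, c2, c3, c4, c5, c7}.
Reachable from c5: {c5}.
In c3's history but not c5's: {c1, c2, c3, c4, c7} — 5 commits.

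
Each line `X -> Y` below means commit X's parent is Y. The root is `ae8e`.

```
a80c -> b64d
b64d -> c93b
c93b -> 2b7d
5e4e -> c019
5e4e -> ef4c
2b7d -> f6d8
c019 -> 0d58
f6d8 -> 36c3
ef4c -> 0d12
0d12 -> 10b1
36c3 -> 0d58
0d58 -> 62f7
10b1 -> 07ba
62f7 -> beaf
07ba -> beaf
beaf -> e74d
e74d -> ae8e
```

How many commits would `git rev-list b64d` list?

Walking parent pointers from b64d: reachable set = {0d58, 2b7d, 36c3, 62f7, ae8e, b64d, beaf, c93b, e74d, f6d8}.
That is 10 commits.

10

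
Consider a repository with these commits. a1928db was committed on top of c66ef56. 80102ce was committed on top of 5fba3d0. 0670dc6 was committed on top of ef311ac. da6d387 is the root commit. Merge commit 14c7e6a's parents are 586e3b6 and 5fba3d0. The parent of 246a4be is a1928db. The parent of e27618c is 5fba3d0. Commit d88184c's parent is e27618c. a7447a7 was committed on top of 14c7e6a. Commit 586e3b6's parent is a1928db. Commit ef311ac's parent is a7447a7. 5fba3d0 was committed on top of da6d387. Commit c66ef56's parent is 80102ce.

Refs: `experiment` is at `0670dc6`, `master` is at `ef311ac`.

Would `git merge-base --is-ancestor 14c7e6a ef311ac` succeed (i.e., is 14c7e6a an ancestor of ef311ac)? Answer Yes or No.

Ancestors of ef311ac (commits reachable by following parents): {14c7e6a, 586e3b6, 5fba3d0, 80102ce, a1928db, a7447a7, c66ef56, da6d387, ef311ac}.
14c7e6a is in that set, so it is an ancestor of ef311ac.

Yes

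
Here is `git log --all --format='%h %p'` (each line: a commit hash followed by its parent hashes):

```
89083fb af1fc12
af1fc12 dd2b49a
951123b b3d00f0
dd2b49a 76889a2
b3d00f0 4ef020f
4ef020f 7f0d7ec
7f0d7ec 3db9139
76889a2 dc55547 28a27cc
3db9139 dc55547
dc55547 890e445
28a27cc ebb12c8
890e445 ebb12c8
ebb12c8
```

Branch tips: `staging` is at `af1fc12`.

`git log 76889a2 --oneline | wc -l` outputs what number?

Walking parent pointers from 76889a2: reachable set = {28a27cc, 76889a2, 890e445, dc55547, ebb12c8}.
That is 5 commits.

5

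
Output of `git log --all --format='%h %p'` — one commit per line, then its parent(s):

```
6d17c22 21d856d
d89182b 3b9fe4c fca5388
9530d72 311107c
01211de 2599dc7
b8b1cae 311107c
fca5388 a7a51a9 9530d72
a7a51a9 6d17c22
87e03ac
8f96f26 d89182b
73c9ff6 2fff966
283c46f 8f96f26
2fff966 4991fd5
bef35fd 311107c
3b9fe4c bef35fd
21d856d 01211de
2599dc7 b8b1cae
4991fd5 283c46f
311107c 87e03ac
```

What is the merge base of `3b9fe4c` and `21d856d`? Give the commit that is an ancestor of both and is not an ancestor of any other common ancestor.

Ancestors of 3b9fe4c: {311107c, 3b9fe4c, 87e03ac, bef35fd}.
Ancestors of 21d856d: {01211de, 21d856d, 2599dc7, 311107c, 87e03ac, b8b1cae}.
Common ancestors: {311107c, 87e03ac}.
Among these, 311107c is not an ancestor of any other common ancestor — it is the merge base.

311107c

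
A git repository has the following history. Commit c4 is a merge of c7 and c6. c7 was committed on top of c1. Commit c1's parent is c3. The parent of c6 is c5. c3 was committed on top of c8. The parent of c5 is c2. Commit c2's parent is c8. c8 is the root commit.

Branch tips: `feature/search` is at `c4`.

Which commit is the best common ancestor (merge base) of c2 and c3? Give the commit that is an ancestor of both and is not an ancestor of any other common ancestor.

c8

Ancestors of c2: {c2, c8}.
Ancestors of c3: {c3, c8}.
Common ancestors: {c8}.
The only common ancestor is c8, so it is the merge base.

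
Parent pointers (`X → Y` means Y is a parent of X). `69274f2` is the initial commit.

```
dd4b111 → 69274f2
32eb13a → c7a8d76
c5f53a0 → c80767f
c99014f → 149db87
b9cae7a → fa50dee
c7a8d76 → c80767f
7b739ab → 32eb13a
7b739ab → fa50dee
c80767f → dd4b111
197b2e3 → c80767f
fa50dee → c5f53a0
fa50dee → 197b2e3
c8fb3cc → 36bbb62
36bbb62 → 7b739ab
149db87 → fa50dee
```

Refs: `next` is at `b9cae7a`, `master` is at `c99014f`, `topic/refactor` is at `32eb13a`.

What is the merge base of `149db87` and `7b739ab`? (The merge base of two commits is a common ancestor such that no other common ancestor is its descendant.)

fa50dee

Ancestors of 149db87: {149db87, 197b2e3, 69274f2, c5f53a0, c80767f, dd4b111, fa50dee}.
Ancestors of 7b739ab: {197b2e3, 32eb13a, 69274f2, 7b739ab, c5f53a0, c7a8d76, c80767f, dd4b111, fa50dee}.
Common ancestors: {197b2e3, 69274f2, c5f53a0, c80767f, dd4b111, fa50dee}.
Among these, fa50dee is not an ancestor of any other common ancestor — it is the merge base.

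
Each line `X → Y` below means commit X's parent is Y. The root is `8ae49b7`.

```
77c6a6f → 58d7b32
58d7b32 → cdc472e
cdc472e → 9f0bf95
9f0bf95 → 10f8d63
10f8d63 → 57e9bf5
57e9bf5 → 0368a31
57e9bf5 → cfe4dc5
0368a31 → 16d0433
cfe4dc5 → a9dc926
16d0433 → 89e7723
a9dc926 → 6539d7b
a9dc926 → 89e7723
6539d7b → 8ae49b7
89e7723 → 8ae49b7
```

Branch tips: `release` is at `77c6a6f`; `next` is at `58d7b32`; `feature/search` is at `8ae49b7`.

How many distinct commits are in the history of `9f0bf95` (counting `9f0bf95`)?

Walking parent pointers from 9f0bf95: reachable set = {0368a31, 10f8d63, 16d0433, 57e9bf5, 6539d7b, 89e7723, 8ae49b7, 9f0bf95, a9dc926, cfe4dc5}.
That is 10 commits.

10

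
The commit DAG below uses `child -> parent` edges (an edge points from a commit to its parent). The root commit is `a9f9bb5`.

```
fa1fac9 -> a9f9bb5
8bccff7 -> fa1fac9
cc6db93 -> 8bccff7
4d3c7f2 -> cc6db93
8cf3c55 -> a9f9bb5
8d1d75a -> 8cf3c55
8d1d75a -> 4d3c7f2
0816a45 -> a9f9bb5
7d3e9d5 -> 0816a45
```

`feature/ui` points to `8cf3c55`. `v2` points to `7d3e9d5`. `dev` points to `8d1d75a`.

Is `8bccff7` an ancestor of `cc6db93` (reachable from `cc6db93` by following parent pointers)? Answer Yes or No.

Yes

Ancestors of cc6db93 (commits reachable by following parents): {8bccff7, a9f9bb5, cc6db93, fa1fac9}.
8bccff7 is in that set, so it is an ancestor of cc6db93.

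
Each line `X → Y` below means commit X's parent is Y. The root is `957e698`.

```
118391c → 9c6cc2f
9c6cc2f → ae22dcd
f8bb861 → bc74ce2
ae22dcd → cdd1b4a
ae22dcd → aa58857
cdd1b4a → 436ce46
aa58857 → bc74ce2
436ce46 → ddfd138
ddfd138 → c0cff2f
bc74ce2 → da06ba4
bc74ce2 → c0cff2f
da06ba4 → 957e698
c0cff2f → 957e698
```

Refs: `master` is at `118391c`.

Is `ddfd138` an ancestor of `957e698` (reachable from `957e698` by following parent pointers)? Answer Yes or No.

Ancestors of 957e698: {957e698}.
ddfd138 is not in that set, so it is not an ancestor of 957e698.

No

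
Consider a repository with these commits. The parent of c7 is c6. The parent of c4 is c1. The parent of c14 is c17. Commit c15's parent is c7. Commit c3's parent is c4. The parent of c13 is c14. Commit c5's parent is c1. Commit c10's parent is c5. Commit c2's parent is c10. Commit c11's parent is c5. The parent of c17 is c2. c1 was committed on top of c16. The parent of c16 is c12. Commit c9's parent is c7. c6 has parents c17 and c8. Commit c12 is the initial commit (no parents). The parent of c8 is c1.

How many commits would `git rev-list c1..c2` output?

Reachable from c2: {c1, c10, c12, c16, c2, c5}.
Reachable from c1: {c1, c12, c16}.
In c2's history but not c1's: {c10, c2, c5} — 3 commits.

3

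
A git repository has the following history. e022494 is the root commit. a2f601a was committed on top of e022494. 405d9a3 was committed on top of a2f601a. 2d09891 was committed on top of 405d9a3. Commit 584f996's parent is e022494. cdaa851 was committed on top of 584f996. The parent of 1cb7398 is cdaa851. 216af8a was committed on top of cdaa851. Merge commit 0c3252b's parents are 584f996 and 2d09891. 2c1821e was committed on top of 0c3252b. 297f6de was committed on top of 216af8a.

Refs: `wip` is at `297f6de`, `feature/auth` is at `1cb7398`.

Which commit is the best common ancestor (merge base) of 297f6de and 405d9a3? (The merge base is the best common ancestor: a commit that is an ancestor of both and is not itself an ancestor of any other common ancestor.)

Ancestors of 297f6de: {216af8a, 297f6de, 584f996, cdaa851, e022494}.
Ancestors of 405d9a3: {405d9a3, a2f601a, e022494}.
Common ancestors: {e022494}.
The only common ancestor is e022494, so it is the merge base.

e022494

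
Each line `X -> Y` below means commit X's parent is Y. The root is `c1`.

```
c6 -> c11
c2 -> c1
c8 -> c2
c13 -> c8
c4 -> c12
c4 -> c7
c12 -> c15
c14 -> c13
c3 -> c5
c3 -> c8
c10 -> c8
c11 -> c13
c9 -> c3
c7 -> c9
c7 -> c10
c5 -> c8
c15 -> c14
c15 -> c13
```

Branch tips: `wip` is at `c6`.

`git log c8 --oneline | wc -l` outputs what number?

Walking parent pointers from c8: reachable set = {c1, c2, c8}.
That is 3 commits.

3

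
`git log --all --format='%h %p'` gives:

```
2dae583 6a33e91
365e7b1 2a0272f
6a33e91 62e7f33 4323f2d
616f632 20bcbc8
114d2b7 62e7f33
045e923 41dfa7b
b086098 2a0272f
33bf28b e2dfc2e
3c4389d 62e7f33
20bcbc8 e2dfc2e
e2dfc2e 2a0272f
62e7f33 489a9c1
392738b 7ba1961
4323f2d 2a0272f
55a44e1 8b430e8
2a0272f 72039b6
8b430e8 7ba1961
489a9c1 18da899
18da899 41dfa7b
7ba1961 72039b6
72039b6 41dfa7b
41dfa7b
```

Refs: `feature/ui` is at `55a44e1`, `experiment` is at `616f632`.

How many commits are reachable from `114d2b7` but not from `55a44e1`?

4

Reachable from 114d2b7: {114d2b7, 18da899, 41dfa7b, 489a9c1, 62e7f33}.
Reachable from 55a44e1: {41dfa7b, 55a44e1, 72039b6, 7ba1961, 8b430e8}.
In 114d2b7's history but not 55a44e1's: {114d2b7, 18da899, 489a9c1, 62e7f33} — 4 commits.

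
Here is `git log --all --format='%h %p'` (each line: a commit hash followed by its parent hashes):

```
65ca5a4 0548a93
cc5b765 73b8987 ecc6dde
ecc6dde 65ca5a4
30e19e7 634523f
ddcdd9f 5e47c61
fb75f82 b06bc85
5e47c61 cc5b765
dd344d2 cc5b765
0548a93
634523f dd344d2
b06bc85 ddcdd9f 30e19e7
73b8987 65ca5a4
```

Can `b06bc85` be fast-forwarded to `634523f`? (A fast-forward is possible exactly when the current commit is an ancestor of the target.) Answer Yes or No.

No

A fast-forward from b06bc85 to 634523f is possible iff b06bc85 is an ancestor of 634523f.
Ancestors of 634523f: {0548a93, 634523f, 65ca5a4, 73b8987, cc5b765, dd344d2, ecc6dde}.
b06bc85 is not among them, so fast-forward is not possible.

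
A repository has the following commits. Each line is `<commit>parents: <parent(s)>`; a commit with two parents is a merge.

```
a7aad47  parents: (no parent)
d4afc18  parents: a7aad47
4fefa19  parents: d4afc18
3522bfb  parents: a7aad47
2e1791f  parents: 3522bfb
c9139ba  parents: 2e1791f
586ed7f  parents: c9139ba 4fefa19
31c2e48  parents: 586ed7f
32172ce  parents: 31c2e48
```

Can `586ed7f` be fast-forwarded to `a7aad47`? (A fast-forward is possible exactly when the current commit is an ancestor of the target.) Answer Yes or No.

A fast-forward from 586ed7f to a7aad47 is possible iff 586ed7f is an ancestor of a7aad47.
Ancestors of a7aad47: {a7aad47}.
586ed7f is not among them, so fast-forward is not possible.

No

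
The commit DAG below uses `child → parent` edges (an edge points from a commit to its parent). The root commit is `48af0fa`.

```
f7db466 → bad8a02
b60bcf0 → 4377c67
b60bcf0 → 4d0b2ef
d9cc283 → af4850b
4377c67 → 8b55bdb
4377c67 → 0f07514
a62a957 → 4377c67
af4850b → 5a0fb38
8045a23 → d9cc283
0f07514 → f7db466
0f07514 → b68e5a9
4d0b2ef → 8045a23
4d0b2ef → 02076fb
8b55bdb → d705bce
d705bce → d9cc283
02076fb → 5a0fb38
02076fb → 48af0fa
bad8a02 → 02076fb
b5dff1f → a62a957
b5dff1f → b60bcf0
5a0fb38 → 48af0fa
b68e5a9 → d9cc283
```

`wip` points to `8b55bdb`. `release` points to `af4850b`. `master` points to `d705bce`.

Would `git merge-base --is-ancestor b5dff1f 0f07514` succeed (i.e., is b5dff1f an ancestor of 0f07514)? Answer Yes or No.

Ancestors of 0f07514: {02076fb, 0f07514, 48af0fa, 5a0fb38, af4850b, b68e5a9, bad8a02, d9cc283, f7db466}.
b5dff1f is not in that set, so it is not an ancestor of 0f07514.

No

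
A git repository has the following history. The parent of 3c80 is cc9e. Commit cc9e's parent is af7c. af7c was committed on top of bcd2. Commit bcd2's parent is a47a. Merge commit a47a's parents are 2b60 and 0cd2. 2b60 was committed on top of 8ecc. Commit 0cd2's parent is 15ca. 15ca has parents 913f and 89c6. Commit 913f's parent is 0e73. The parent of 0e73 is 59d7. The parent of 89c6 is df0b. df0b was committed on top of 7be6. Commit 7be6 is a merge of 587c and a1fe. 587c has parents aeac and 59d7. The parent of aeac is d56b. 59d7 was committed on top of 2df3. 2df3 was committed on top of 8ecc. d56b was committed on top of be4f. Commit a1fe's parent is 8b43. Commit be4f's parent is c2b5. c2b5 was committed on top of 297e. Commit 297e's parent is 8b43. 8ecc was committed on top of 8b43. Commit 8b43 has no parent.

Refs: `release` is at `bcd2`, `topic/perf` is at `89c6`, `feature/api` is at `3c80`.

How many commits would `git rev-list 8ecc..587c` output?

Reachable from 587c: {297e, 2df3, 587c, 59d7, 8b43, 8ecc, aeac, be4f, c2b5, d56b}.
Reachable from 8ecc: {8b43, 8ecc}.
In 587c's history but not 8ecc's: {297e, 2df3, 587c, 59d7, aeac, be4f, c2b5, d56b} — 8 commits.

8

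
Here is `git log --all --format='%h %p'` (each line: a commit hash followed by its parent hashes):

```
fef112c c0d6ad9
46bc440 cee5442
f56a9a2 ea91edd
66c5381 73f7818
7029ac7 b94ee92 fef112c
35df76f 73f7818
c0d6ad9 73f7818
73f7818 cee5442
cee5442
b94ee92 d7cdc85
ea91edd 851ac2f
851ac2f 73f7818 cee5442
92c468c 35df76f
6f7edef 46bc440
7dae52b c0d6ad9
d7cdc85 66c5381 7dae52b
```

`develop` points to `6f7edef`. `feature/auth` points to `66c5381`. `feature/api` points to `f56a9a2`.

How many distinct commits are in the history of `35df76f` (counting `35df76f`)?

Walking parent pointers from 35df76f: reachable set = {35df76f, 73f7818, cee5442}.
That is 3 commits.

3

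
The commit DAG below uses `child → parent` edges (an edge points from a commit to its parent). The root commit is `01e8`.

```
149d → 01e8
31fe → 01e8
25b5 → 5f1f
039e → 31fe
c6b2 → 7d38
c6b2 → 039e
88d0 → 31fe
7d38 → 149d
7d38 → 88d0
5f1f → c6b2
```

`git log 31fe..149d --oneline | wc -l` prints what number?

1

Reachable from 149d: {01e8, 149d}.
Reachable from 31fe: {01e8, 31fe}.
In 149d's history but not 31fe's: {149d} — 1 commit.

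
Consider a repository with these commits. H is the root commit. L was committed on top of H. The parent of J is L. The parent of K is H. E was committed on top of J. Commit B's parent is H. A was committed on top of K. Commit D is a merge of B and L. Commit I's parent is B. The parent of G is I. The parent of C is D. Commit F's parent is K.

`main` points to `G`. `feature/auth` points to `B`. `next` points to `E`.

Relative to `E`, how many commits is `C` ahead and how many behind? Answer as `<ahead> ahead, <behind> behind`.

Reachable from C: {B, C, D, H, L}.
Reachable from E: {E, H, J, L}.
Only in C's history (ahead): {B, C, D} — 3.
Only in E's history (behind): {E, J} — 2.

3 ahead, 2 behind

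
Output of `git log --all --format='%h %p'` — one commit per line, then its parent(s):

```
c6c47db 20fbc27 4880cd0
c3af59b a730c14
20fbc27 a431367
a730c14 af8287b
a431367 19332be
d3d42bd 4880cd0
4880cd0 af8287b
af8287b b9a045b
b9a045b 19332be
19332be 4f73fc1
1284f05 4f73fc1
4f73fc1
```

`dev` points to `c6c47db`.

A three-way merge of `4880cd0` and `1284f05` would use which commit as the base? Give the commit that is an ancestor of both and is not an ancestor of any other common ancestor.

4f73fc1

Ancestors of 4880cd0: {19332be, 4880cd0, 4f73fc1, af8287b, b9a045b}.
Ancestors of 1284f05: {1284f05, 4f73fc1}.
Common ancestors: {4f73fc1}.
The only common ancestor is 4f73fc1, so it is the merge base.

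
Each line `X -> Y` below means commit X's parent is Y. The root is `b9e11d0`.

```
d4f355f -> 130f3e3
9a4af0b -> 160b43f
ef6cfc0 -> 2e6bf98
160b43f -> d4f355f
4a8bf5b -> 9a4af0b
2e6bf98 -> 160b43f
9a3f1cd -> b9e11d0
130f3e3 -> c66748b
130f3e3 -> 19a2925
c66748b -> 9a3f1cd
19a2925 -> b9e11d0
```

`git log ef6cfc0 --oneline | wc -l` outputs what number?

Walking parent pointers from ef6cfc0: reachable set = {130f3e3, 160b43f, 19a2925, 2e6bf98, 9a3f1cd, b9e11d0, c66748b, d4f355f, ef6cfc0}.
That is 9 commits.

9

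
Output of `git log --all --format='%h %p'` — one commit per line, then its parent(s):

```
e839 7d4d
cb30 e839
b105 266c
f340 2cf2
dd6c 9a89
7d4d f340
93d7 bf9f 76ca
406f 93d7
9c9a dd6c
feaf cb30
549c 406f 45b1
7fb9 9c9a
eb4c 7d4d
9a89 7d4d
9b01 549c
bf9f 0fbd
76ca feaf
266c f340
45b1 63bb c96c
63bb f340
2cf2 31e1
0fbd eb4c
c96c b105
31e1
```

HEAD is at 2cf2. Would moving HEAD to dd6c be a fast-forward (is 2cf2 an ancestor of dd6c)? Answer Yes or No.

A fast-forward from 2cf2 to dd6c is possible iff 2cf2 is an ancestor of dd6c.
Ancestors of dd6c: {2cf2, 31e1, 7d4d, 9a89, dd6c, f340}.
2cf2 is among them, so fast-forward is possible.

Yes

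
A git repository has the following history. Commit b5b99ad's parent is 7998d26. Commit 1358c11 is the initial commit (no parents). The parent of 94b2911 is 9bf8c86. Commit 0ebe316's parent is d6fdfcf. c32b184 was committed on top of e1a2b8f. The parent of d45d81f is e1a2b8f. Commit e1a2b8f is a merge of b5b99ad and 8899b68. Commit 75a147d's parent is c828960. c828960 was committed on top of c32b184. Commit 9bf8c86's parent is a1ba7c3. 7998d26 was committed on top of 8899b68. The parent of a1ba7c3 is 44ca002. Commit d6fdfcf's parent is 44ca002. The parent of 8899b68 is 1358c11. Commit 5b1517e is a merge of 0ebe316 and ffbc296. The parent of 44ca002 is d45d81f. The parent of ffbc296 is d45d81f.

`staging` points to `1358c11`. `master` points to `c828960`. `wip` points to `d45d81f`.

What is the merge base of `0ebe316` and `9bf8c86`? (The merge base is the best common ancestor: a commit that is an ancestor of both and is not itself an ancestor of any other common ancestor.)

44ca002

Ancestors of 0ebe316: {0ebe316, 1358c11, 44ca002, 7998d26, 8899b68, b5b99ad, d45d81f, d6fdfcf, e1a2b8f}.
Ancestors of 9bf8c86: {1358c11, 44ca002, 7998d26, 8899b68, 9bf8c86, a1ba7c3, b5b99ad, d45d81f, e1a2b8f}.
Common ancestors: {1358c11, 44ca002, 7998d26, 8899b68, b5b99ad, d45d81f, e1a2b8f}.
Among these, 44ca002 is not an ancestor of any other common ancestor — it is the merge base.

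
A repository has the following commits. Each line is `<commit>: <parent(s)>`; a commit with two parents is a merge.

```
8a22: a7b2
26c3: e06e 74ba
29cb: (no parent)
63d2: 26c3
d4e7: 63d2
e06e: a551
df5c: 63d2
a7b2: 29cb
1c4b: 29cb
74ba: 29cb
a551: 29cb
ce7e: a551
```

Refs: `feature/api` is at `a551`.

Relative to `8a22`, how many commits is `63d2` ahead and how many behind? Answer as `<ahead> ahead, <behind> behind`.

Reachable from 63d2: {26c3, 29cb, 63d2, 74ba, a551, e06e}.
Reachable from 8a22: {29cb, 8a22, a7b2}.
Only in 63d2's history (ahead): {26c3, 63d2, 74ba, a551, e06e} — 5.
Only in 8a22's history (behind): {8a22, a7b2} — 2.

5 ahead, 2 behind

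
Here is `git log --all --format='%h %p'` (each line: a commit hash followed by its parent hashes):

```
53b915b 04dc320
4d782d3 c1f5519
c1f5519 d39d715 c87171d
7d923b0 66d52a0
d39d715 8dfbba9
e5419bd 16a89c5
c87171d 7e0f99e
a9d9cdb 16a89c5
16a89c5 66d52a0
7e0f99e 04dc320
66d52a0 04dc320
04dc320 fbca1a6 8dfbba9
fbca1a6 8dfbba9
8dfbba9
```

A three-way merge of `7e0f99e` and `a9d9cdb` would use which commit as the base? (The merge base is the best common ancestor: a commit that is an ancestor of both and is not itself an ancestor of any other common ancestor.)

Ancestors of 7e0f99e: {04dc320, 7e0f99e, 8dfbba9, fbca1a6}.
Ancestors of a9d9cdb: {04dc320, 16a89c5, 66d52a0, 8dfbba9, a9d9cdb, fbca1a6}.
Common ancestors: {04dc320, 8dfbba9, fbca1a6}.
Among these, 04dc320 is not an ancestor of any other common ancestor — it is the merge base.

04dc320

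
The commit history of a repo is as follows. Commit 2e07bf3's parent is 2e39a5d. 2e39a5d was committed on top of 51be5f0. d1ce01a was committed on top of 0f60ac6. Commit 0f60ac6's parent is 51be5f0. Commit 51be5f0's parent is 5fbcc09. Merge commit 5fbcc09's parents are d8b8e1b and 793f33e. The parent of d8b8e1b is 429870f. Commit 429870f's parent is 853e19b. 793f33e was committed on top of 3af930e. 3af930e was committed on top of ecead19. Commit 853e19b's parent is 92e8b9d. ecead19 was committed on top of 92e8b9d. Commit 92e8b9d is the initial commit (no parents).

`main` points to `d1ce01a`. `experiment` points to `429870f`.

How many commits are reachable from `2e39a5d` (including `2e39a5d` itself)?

10

Walking parent pointers from 2e39a5d: reachable set = {2e39a5d, 3af930e, 429870f, 51be5f0, 5fbcc09, 793f33e, 853e19b, 92e8b9d, d8b8e1b, ecead19}.
That is 10 commits.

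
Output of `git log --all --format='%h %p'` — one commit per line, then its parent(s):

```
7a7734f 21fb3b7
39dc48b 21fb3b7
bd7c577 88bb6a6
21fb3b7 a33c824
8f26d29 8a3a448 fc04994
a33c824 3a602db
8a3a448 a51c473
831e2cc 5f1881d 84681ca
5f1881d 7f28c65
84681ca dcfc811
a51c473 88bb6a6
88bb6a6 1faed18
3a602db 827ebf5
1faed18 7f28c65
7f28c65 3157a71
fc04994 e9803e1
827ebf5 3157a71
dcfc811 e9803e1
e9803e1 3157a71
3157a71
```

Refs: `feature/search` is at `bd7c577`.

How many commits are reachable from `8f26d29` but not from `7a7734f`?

8

Reachable from 8f26d29: {1faed18, 3157a71, 7f28c65, 88bb6a6, 8a3a448, 8f26d29, a51c473, e9803e1, fc04994}.
Reachable from 7a7734f: {21fb3b7, 3157a71, 3a602db, 7a7734f, 827ebf5, a33c824}.
In 8f26d29's history but not 7a7734f's: {1faed18, 7f28c65, 88bb6a6, 8a3a448, 8f26d29, a51c473, e9803e1, fc04994} — 8 commits.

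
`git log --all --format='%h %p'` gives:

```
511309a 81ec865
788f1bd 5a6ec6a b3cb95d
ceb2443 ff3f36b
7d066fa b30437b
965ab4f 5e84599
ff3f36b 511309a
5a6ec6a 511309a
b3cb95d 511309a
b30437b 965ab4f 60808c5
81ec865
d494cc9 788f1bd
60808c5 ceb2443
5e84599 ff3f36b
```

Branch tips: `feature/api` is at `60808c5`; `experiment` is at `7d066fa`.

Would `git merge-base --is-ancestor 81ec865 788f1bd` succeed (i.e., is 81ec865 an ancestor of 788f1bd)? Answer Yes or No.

Yes

Ancestors of 788f1bd (commits reachable by following parents): {511309a, 5a6ec6a, 788f1bd, 81ec865, b3cb95d}.
81ec865 is in that set, so it is an ancestor of 788f1bd.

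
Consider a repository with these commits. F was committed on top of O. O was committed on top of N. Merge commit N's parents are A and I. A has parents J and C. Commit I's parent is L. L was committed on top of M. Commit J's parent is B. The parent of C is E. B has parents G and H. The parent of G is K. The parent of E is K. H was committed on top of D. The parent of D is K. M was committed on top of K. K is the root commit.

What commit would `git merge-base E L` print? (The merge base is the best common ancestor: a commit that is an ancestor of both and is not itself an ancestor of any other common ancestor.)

K

Ancestors of E: {E, K}.
Ancestors of L: {K, L, M}.
Common ancestors: {K}.
The only common ancestor is K, so it is the merge base.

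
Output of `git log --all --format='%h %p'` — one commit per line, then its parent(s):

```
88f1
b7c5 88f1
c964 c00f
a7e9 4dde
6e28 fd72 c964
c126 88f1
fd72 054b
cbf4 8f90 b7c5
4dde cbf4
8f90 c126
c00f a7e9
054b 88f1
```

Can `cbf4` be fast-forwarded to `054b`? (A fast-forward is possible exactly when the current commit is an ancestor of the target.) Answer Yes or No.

No

A fast-forward from cbf4 to 054b is possible iff cbf4 is an ancestor of 054b.
Ancestors of 054b: {054b, 88f1}.
cbf4 is not among them, so fast-forward is not possible.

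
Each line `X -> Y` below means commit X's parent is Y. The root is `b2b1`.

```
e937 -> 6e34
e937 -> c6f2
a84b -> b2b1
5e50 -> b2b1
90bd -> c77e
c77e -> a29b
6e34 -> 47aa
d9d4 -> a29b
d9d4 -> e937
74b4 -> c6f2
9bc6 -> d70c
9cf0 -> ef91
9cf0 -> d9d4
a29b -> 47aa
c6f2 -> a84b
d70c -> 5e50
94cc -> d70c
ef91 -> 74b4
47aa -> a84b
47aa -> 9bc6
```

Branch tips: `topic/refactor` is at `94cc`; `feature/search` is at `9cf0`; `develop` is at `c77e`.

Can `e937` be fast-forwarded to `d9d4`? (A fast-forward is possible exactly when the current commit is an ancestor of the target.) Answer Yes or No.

A fast-forward from e937 to d9d4 is possible iff e937 is an ancestor of d9d4.
Ancestors of d9d4: {47aa, 5e50, 6e34, 9bc6, a29b, a84b, b2b1, c6f2, d70c, d9d4, e937}.
e937 is among them, so fast-forward is possible.

Yes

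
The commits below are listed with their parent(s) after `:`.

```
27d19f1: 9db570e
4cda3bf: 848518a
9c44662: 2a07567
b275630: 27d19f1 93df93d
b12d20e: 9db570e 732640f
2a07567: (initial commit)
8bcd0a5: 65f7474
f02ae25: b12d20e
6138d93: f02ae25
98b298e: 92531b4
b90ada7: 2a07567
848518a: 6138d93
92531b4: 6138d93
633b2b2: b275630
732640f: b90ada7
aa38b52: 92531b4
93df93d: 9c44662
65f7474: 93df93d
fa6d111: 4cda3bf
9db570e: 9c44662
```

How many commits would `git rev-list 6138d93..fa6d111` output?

Reachable from fa6d111: {2a07567, 4cda3bf, 6138d93, 732640f, 848518a, 9c44662, 9db570e, b12d20e, b90ada7, f02ae25, fa6d111}.
Reachable from 6138d93: {2a07567, 6138d93, 732640f, 9c44662, 9db570e, b12d20e, b90ada7, f02ae25}.
In fa6d111's history but not 6138d93's: {4cda3bf, 848518a, fa6d111} — 3 commits.

3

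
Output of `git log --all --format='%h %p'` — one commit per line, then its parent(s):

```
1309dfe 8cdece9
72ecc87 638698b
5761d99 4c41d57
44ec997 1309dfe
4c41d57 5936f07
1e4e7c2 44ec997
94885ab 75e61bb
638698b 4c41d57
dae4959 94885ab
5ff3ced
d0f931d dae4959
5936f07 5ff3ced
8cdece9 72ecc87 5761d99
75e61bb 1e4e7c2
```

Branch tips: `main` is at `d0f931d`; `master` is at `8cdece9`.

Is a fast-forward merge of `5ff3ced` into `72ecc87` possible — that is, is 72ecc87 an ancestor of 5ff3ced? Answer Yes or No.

A fast-forward from 72ecc87 to 5ff3ced is possible iff 72ecc87 is an ancestor of 5ff3ced.
Ancestors of 5ff3ced: {5ff3ced}.
72ecc87 is not among them, so fast-forward is not possible.

No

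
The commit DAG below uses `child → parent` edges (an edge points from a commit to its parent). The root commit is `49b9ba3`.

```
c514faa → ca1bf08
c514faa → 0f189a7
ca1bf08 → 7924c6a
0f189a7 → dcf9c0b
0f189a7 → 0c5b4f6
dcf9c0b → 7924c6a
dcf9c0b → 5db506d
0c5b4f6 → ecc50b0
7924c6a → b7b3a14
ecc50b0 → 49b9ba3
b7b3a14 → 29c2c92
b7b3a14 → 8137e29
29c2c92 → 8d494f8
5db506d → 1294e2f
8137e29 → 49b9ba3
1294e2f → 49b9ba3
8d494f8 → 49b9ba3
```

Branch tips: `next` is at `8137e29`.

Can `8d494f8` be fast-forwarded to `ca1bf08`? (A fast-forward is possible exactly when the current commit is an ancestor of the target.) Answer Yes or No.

Yes

A fast-forward from 8d494f8 to ca1bf08 is possible iff 8d494f8 is an ancestor of ca1bf08.
Ancestors of ca1bf08: {29c2c92, 49b9ba3, 7924c6a, 8137e29, 8d494f8, b7b3a14, ca1bf08}.
8d494f8 is among them, so fast-forward is possible.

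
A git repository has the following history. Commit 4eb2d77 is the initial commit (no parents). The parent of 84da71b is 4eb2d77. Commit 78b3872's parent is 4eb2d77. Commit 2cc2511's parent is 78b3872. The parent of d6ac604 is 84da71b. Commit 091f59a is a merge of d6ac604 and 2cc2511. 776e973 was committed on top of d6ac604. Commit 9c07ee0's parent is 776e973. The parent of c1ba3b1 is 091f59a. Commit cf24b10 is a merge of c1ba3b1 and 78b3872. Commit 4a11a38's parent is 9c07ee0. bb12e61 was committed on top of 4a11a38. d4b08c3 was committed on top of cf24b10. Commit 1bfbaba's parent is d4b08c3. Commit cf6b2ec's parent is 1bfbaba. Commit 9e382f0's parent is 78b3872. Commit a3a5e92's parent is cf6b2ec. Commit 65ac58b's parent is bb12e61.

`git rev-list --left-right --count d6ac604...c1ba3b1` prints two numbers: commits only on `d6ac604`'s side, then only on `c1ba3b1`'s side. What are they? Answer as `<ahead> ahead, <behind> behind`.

Reachable from d6ac604: {4eb2d77, 84da71b, d6ac604}.
Reachable from c1ba3b1: {091f59a, 2cc2511, 4eb2d77, 78b3872, 84da71b, c1ba3b1, d6ac604}.
Only in d6ac604's history (ahead): {} — 0.
Only in c1ba3b1's history (behind): {091f59a, 2cc2511, 78b3872, c1ba3b1} — 4.

0 ahead, 4 behind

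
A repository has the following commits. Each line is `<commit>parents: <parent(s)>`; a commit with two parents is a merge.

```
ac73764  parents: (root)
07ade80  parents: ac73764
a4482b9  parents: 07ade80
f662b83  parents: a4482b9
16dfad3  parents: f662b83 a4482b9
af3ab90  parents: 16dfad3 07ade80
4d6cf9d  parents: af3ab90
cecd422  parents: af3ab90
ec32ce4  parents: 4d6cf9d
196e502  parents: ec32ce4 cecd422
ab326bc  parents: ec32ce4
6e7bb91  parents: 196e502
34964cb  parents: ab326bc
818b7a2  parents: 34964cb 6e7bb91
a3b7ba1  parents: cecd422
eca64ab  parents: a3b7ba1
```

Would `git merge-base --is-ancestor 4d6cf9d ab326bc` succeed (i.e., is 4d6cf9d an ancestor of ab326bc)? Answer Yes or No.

Ancestors of ab326bc (commits reachable by following parents): {07ade80, 16dfad3, 4d6cf9d, a4482b9, ab326bc, ac73764, af3ab90, ec32ce4, f662b83}.
4d6cf9d is in that set, so it is an ancestor of ab326bc.

Yes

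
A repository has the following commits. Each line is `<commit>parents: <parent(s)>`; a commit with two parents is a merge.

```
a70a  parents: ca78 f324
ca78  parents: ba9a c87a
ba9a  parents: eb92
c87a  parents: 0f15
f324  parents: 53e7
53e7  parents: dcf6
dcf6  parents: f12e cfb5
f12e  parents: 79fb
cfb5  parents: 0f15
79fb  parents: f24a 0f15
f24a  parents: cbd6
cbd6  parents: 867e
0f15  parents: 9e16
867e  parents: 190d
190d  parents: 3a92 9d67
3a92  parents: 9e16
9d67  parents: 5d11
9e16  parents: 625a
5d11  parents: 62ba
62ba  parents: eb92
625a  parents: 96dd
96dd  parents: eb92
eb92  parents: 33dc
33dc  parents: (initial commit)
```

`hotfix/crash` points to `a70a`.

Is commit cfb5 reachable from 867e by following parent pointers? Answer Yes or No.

Ancestors of 867e: {190d, 33dc, 3a92, 5d11, 625a, 62ba, 867e, 96dd, 9d67, 9e16, eb92}.
cfb5 is not in that set, so it is not an ancestor of 867e.

No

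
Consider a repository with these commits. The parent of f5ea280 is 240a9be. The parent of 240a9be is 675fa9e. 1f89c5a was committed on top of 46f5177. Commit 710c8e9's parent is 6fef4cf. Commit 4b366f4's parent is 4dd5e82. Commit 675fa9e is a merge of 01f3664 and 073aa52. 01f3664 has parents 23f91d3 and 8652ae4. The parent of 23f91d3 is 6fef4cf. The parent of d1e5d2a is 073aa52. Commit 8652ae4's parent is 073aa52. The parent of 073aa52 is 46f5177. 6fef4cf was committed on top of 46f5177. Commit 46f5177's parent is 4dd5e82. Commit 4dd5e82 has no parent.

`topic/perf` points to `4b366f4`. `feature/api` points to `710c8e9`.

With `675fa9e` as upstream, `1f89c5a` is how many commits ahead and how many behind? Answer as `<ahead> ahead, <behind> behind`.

Reachable from 1f89c5a: {1f89c5a, 46f5177, 4dd5e82}.
Reachable from 675fa9e: {01f3664, 073aa52, 23f91d3, 46f5177, 4dd5e82, 675fa9e, 6fef4cf, 8652ae4}.
Only in 1f89c5a's history (ahead): {1f89c5a} — 1.
Only in 675fa9e's history (behind): {01f3664, 073aa52, 23f91d3, 675fa9e, 6fef4cf, 8652ae4} — 6.

1 ahead, 6 behind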